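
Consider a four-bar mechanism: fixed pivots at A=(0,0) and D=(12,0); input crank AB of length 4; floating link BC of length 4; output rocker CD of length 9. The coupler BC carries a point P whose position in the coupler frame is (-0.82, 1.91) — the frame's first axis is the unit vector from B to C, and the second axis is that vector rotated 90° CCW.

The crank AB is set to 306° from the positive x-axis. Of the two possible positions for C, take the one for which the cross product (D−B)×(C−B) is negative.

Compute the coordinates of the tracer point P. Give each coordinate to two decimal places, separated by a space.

A=(0,0), D=(12.00,0)
B = A + 4.00·(cos306°, sin306°) = (2.3511, -3.2361)
|BD| = 10.1771
circle(B,4.00) ∩ circle(D,9.00): a=1.8951, h=3.5226
  candidates: C₊=(3.0278,0.7063) cross=35.850; C₋=(5.2680,-5.9732) cross=-35.850
  mode - wants cross < 0 → take C=(5.2680,-5.9732) (cross=-35.850)
ex = (C−B)/|BC| = (0.7292,-0.6843); ey = (0.6843,0.7292)
P = B + -0.82·ex + 1.91·ey = (3.0602,-1.2822)

3.06 -1.28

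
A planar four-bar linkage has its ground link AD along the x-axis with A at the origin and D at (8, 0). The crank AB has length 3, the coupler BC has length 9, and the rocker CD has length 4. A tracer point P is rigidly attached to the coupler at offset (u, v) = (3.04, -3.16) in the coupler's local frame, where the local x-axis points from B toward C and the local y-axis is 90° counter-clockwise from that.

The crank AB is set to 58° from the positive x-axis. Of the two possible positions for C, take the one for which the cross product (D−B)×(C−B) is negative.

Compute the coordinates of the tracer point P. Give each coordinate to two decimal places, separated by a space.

A=(0,0), D=(8.00,0)
B = A + 3.00·(cos58°, sin58°) = (1.5898, 2.5441)
|BD| = 6.8967
circle(B,9.00) ∩ circle(D,4.00): a=8.1608, h=3.7950
  candidates: C₊=(10.5749,3.0610) cross=26.173; C₋=(7.7750,-3.9937) cross=-26.173
  mode - wants cross < 0 → take C=(7.7750,-3.9937) (cross=-26.173)
ex = (C−B)/|BC| = (0.6872,-0.7264); ey = (0.7264,0.6872)
P = B + 3.04·ex + -3.16·ey = (1.3835,-1.8359)

1.38 -1.84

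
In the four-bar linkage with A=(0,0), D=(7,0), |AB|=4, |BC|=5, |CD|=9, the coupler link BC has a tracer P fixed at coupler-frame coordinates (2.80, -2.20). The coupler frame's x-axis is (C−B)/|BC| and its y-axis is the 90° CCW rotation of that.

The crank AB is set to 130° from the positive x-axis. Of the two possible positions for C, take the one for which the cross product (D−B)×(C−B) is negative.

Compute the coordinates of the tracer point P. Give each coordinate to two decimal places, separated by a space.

-4.31 -0.04

A=(0,0), D=(7.00,0)
B = A + 4.00·(cos130°, sin130°) = (-2.5712, 3.0642)
|BD| = 10.0497
circle(B,5.00) ∩ circle(D,9.00): a=2.2387, h=4.4708
  candidates: C₊=(0.9241,6.6395) cross=44.930; C₋=(-1.8022,-1.8763) cross=-44.930
  mode - wants cross < 0 → take C=(-1.8022,-1.8763) (cross=-44.930)
ex = (C−B)/|BC| = (0.1538,-0.9881); ey = (0.9881,0.1538)
P = B + 2.80·ex + -2.20·ey = (-4.3144,-0.0408)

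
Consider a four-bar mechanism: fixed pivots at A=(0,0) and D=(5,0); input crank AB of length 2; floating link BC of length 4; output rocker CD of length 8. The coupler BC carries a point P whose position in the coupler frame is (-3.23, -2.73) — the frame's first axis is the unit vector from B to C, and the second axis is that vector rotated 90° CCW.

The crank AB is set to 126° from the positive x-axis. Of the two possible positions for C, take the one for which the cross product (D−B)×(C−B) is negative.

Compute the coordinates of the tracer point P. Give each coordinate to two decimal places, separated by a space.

-2.44 5.65

A=(0,0), D=(5.00,0)
B = A + 2.00·(cos126°, sin126°) = (-1.1756, 1.6180)
|BD| = 6.3840
circle(B,4.00) ∩ circle(D,8.00): a=-0.5674, h=3.9596
  candidates: C₊=(-0.7209,5.5921) cross=25.278; C₋=(-2.7280,-2.0684) cross=-25.278
  mode - wants cross < 0 → take C=(-2.7280,-2.0684) (cross=-25.278)
ex = (C−B)/|BC| = (-0.3881,-0.9216); ey = (0.9216,-0.3881)
P = B + -3.23·ex + -2.73·ey = (-2.4380,5.6544)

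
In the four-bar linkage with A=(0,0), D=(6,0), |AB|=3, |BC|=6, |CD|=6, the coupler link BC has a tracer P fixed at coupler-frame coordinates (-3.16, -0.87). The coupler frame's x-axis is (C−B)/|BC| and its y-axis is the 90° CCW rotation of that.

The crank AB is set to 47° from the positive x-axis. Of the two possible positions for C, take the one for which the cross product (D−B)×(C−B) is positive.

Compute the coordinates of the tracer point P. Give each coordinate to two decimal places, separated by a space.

0.13 -0.47

A=(0,0), D=(6.00,0)
B = A + 3.00·(cos47°, sin47°) = (2.0460, 2.1941)
|BD| = 4.5220
circle(B,6.00) ∩ circle(D,6.00): a=2.2610, h=5.5577
  candidates: C₊=(6.7196,5.9567) cross=25.132; C₋=(1.3264,-3.7626) cross=-25.132
  mode + wants cross > 0 → take C=(6.7196,5.9567) (cross=25.132)
ex = (C−B)/|BC| = (0.7789,0.6271); ey = (-0.6271,0.7789)
P = B + -3.16·ex + -0.87·ey = (0.1301,-0.4653)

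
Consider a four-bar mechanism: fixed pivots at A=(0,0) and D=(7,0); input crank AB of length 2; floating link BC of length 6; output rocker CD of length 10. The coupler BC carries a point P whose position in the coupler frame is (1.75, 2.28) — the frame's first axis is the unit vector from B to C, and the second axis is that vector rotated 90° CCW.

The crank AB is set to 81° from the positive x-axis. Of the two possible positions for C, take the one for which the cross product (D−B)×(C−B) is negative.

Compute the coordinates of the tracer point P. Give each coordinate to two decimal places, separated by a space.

A=(0,0), D=(7.00,0)
B = A + 2.00·(cos81°, sin81°) = (0.3129, 1.9754)
|BD| = 6.9728
circle(B,6.00) ∩ circle(D,10.00): a=-1.1029, h=5.8978
  candidates: C₊=(0.9260,7.9440) cross=41.124; C₋=(-2.4156,-3.3683) cross=-41.124
  mode - wants cross < 0 → take C=(-2.4156,-3.3683) (cross=-41.124)
ex = (C−B)/|BC| = (-0.4548,-0.8906); ey = (0.8906,-0.4548)
P = B + 1.75·ex + 2.28·ey = (1.5477,-0.6200)

1.55 -0.62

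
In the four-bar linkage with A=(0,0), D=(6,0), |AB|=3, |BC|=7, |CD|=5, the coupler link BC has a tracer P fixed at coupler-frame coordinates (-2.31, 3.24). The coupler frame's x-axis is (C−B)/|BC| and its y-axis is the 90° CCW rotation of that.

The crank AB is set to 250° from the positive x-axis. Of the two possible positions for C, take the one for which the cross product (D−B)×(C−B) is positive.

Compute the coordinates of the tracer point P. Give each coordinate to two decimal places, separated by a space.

A=(0,0), D=(6.00,0)
B = A + 3.00·(cos250°, sin250°) = (-1.0261, -2.8191)
|BD| = 7.5705
circle(B,7.00) ∩ circle(D,5.00): a=5.3704, h=4.4899
  candidates: C₊=(2.2861,3.3477) cross=33.991; C₋=(5.6300,-4.9863) cross=-33.991
  mode + wants cross > 0 → take C=(2.2861,3.3477) (cross=33.991)
ex = (C−B)/|BC| = (0.4732,0.8810); ey = (-0.8810,0.4732)
P = B + -2.31·ex + 3.24·ey = (-4.9734,-3.3210)

-4.97 -3.32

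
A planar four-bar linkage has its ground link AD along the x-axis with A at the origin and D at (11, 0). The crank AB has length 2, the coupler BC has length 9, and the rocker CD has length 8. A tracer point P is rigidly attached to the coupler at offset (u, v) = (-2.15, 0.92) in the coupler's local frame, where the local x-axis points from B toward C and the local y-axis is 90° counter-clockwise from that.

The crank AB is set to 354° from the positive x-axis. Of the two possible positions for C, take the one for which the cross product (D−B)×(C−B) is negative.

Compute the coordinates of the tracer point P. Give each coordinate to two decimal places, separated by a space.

A=(0,0), D=(11.00,0)
B = A + 2.00·(cos354°, sin354°) = (1.9890, -0.2091)
|BD| = 9.0134
circle(B,9.00) ∩ circle(D,8.00): a=5.4497, h=7.1624
  candidates: C₊=(7.2712,7.0778) cross=64.558; C₋=(7.6034,-7.2432) cross=-64.558
  mode - wants cross < 0 → take C=(7.6034,-7.2432) (cross=-64.558)
ex = (C−B)/|BC| = (0.6238,-0.7816); ey = (0.7816,0.6238)
P = B + -2.15·ex + 0.92·ey = (1.3669,2.0452)

1.37 2.05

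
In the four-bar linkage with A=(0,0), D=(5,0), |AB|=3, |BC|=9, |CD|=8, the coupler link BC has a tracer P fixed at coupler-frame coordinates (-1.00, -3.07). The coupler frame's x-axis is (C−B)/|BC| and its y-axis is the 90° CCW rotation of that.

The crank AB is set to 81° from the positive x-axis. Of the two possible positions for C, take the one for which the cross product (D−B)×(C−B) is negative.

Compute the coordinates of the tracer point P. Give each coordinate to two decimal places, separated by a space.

A=(0,0), D=(5.00,0)
B = A + 3.00·(cos81°, sin81°) = (0.4693, 2.9631)
|BD| = 5.4136
circle(B,9.00) ∩ circle(D,8.00): a=4.2769, h=7.9188
  candidates: C₊=(8.3830,7.2495) cross=42.869; C₋=(-0.2856,-6.0052) cross=-42.869
  mode - wants cross < 0 → take C=(-0.2856,-6.0052) (cross=-42.869)
ex = (C−B)/|BC| = (-0.0839,-0.9965); ey = (0.9965,-0.0839)
P = B + -1.00·ex + -3.07·ey = (-2.5060,4.2170)

-2.51 4.22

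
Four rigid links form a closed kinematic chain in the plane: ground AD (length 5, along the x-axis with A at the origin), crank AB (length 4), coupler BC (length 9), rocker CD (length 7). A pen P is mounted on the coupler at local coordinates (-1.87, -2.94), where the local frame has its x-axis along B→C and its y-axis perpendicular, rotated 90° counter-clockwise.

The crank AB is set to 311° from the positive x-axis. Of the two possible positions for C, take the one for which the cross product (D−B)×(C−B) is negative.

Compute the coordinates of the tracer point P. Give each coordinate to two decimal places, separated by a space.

0.98 -6.09

A=(0,0), D=(5.00,0)
B = A + 4.00·(cos311°, sin311°) = (2.6242, -3.0188)
|BD| = 3.8416
circle(B,9.00) ∩ circle(D,7.00): a=6.0858, h=6.6305
  candidates: C₊=(1.1774,5.8641) cross=25.472; C₋=(11.5984,-2.3370) cross=-25.472
  mode - wants cross < 0 → take C=(11.5984,-2.3370) (cross=-25.472)
ex = (C−B)/|BC| = (0.9971,0.0758); ey = (-0.0758,0.9971)
P = B + -1.87·ex + -2.94·ey = (0.9823,-6.0921)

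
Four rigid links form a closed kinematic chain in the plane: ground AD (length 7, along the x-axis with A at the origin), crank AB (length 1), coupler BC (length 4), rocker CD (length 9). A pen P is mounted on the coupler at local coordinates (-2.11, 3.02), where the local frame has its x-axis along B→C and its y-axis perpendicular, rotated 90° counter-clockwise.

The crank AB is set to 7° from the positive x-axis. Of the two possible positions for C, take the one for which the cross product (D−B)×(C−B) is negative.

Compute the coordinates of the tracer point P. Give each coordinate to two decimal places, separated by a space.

A=(0,0), D=(7.00,0)
B = A + 1.00·(cos7°, sin7°) = (0.9925, 0.1219)
|BD| = 6.0087
circle(B,4.00) ∩ circle(D,9.00): a=-2.4045, h=3.1966
  candidates: C₊=(-1.3466,3.3666) cross=19.208; C₋=(-1.4763,-3.0253) cross=-19.208
  mode - wants cross < 0 → take C=(-1.4763,-3.0253) (cross=-19.208)
ex = (C−B)/|BC| = (-0.6172,-0.7868); ey = (0.7868,-0.6172)
P = B + -2.11·ex + 3.02·ey = (4.6710,-0.0819)

4.67 -0.08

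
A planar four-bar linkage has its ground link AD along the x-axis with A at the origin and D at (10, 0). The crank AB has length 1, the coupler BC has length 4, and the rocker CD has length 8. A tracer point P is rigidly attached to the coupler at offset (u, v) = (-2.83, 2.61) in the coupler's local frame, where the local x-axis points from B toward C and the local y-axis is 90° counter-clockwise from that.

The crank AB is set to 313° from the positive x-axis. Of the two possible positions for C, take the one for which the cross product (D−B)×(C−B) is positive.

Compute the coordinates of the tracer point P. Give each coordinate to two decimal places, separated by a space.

-2.93 -2.05

A=(0,0), D=(10.00,0)
B = A + 1.00·(cos313°, sin313°) = (0.6820, -0.7314)
|BD| = 9.3467
circle(B,4.00) ∩ circle(D,8.00): a=2.1056, h=3.4010
  candidates: C₊=(2.5150,2.8239) cross=31.788; C₋=(3.0472,-3.9571) cross=-31.788
  mode + wants cross > 0 → take C=(2.5150,2.8239) (cross=31.788)
ex = (C−B)/|BC| = (0.4582,0.8888); ey = (-0.8888,0.4582)
P = B + -2.83·ex + 2.61·ey = (-2.9347,-2.0507)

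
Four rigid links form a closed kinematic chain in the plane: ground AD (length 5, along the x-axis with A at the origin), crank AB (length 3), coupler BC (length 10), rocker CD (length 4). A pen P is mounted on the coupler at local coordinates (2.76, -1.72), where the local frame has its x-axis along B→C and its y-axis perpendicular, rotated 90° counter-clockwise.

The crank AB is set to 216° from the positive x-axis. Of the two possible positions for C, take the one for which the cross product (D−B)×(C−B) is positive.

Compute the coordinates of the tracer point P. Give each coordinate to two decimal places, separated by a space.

A=(0,0), D=(5.00,0)
B = A + 3.00·(cos216°, sin216°) = (-2.4271, -1.7634)
|BD| = 7.6335
circle(B,10.00) ∩ circle(D,4.00): a=9.3188, h=3.6276
  candidates: C₊=(5.8017,3.9188) cross=27.692; C₋=(7.4777,-3.1402) cross=-27.692
  mode + wants cross > 0 → take C=(5.8017,3.9188) (cross=27.692)
ex = (C−B)/|BC| = (0.8229,0.5682); ey = (-0.5682,0.8229)
P = B + 2.76·ex + -1.72·ey = (0.8214,-1.6104)

0.82 -1.61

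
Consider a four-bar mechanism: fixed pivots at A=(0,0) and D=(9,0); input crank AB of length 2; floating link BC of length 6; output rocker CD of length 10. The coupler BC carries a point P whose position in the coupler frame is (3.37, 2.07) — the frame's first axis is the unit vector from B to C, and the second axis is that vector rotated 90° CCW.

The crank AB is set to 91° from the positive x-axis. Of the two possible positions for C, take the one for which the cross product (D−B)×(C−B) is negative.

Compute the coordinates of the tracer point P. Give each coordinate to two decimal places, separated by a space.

1.96 -1.41

A=(0,0), D=(9.00,0)
B = A + 2.00·(cos91°, sin91°) = (-0.0349, 1.9997)
|BD| = 9.2536
circle(B,6.00) ∩ circle(D,10.00): a=1.1686, h=5.8851
  candidates: C₊=(2.3779,7.4932) cross=54.458; C₋=(-0.1656,-3.9989) cross=-54.458
  mode - wants cross < 0 → take C=(-0.1656,-3.9989) (cross=-54.458)
ex = (C−B)/|BC| = (-0.0218,-0.9998); ey = (0.9998,-0.0218)
P = B + 3.37·ex + 2.07·ey = (1.9612,-1.4146)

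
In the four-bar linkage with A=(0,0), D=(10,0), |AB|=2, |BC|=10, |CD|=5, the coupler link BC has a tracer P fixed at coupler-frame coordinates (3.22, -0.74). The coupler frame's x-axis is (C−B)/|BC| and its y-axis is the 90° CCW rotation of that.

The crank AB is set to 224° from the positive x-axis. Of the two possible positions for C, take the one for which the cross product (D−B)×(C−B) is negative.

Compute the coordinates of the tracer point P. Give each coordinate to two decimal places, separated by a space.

A=(0,0), D=(10.00,0)
B = A + 2.00·(cos224°, sin224°) = (-1.4387, -1.3893)
|BD| = 11.5227
circle(B,10.00) ∩ circle(D,5.00): a=9.0158, h=4.3261
  candidates: C₊=(6.9897,3.9923) cross=49.849; C₋=(8.0330,-4.5968) cross=-49.849
  mode - wants cross < 0 → take C=(8.0330,-4.5968) (cross=-49.849)
ex = (C−B)/|BC| = (0.9472,-0.3208); ey = (0.3208,0.9472)
P = B + 3.22·ex + -0.74·ey = (1.3738,-3.1230)

1.37 -3.12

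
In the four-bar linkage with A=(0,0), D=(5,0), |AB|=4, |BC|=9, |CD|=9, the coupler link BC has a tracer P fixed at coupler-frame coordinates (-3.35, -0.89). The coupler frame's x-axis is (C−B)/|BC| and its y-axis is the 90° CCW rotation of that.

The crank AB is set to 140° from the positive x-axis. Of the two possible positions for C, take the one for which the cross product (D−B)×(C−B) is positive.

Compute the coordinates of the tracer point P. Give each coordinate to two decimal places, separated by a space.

A=(0,0), D=(5.00,0)
B = A + 4.00·(cos140°, sin140°) = (-3.0642, 2.5712)
|BD| = 8.4641
circle(B,9.00) ∩ circle(D,9.00): a=4.2321, h=7.9429
  candidates: C₊=(3.3807,8.8531) cross=67.230; C₋=(-1.4449,-6.2820) cross=-67.230
  mode + wants cross > 0 → take C=(3.3807,8.8531) (cross=67.230)
ex = (C−B)/|BC| = (0.7161,0.6980); ey = (-0.6980,0.7161)
P = B + -3.35·ex + -0.89·ey = (-4.8419,-0.4045)

-4.84 -0.40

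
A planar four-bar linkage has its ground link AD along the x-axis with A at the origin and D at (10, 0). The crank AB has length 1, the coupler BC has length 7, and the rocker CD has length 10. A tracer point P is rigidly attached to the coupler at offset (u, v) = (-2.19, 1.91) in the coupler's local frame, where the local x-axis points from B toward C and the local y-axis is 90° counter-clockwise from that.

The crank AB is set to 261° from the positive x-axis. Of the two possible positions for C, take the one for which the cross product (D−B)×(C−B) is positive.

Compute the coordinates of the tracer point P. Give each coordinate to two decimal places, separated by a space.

A=(0,0), D=(10.00,0)
B = A + 1.00·(cos261°, sin261°) = (-0.1564, -0.9877)
|BD| = 10.2043
circle(B,7.00) ∩ circle(D,10.00): a=2.6032, h=6.4979
  candidates: C₊=(1.8056,5.7317) cross=66.307; C₋=(3.0635,-7.2031) cross=-66.307
  mode + wants cross > 0 → take C=(1.8056,5.7317) (cross=66.307)
ex = (C−B)/|BC| = (0.2803,0.9599); ey = (-0.9599,0.2803)
P = B + -2.19·ex + 1.91·ey = (-2.6037,-2.5545)

-2.60 -2.55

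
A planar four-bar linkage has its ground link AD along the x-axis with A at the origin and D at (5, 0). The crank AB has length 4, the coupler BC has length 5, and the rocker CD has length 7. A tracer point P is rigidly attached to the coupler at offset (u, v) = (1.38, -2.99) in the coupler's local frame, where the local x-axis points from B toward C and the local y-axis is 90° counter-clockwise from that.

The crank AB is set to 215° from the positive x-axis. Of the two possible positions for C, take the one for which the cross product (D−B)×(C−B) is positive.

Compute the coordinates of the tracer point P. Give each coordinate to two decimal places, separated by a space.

A=(0,0), D=(5.00,0)
B = A + 4.00·(cos215°, sin215°) = (-3.2766, -2.2943)
|BD| = 8.5887
circle(B,5.00) ∩ circle(D,7.00): a=2.8972, h=4.0751
  candidates: C₊=(-1.5733,2.4066) cross=35.000; C₋=(0.6039,-5.4474) cross=-35.000
  mode + wants cross > 0 → take C=(-1.5733,2.4066) (cross=35.000)
ex = (C−B)/|BC| = (0.3407,0.9402); ey = (-0.9402,0.3407)
P = B + 1.38·ex + -2.99·ey = (0.0047,-2.0154)

0.00 -2.02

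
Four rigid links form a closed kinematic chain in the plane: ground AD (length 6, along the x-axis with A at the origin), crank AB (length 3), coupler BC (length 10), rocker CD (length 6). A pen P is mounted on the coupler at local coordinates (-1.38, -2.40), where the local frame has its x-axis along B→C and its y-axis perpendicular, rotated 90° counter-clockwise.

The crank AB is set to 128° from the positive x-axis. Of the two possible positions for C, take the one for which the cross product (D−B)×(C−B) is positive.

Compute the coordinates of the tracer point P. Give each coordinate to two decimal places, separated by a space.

-2.32 -0.36

A=(0,0), D=(6.00,0)
B = A + 3.00·(cos128°, sin128°) = (-1.8470, 2.3640)
|BD| = 8.1954
circle(B,10.00) ∩ circle(D,6.00): a=8.0023, h=5.9969
  candidates: C₊=(7.5450,5.7977) cross=49.147; C₋=(4.0853,-5.6863) cross=-49.147
  mode + wants cross > 0 → take C=(7.5450,5.7977) (cross=49.147)
ex = (C−B)/|BC| = (0.9392,0.3434); ey = (-0.3434,0.9392)
P = B + -1.38·ex + -2.40·ey = (-2.3190,-0.3639)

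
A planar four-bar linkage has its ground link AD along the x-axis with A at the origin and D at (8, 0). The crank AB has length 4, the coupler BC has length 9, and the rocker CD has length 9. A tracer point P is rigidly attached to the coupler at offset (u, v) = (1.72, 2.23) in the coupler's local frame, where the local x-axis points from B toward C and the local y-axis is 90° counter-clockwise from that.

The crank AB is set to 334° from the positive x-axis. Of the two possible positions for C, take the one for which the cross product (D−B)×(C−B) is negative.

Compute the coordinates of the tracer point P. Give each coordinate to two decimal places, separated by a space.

A=(0,0), D=(8.00,0)
B = A + 4.00·(cos334°, sin334°) = (3.5952, -1.7535)
|BD| = 4.7410
circle(B,9.00) ∩ circle(D,9.00): a=2.3705, h=8.6822
  candidates: C₊=(2.5864,7.1898) cross=41.162; C₋=(9.0087,-8.9433) cross=-41.162
  mode - wants cross < 0 → take C=(9.0087,-8.9433) (cross=-41.162)
ex = (C−B)/|BC| = (0.6015,-0.7989); ey = (0.7989,0.6015)
P = B + 1.72·ex + 2.23·ey = (6.4112,-1.7862)

6.41 -1.79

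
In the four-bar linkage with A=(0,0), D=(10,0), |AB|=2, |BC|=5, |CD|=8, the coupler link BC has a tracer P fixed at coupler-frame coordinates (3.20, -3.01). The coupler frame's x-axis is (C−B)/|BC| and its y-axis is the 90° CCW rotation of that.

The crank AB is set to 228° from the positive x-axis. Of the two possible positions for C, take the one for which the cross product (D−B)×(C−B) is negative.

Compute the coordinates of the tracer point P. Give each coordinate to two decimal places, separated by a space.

A=(0,0), D=(10.00,0)
B = A + 2.00·(cos228°, sin228°) = (-1.3383, -1.4863)
|BD| = 11.4353
circle(B,5.00) ∩ circle(D,8.00): a=4.0124, h=2.9834
  candidates: C₊=(2.2523,1.9933) cross=34.116; C₋=(3.0279,-3.9229) cross=-34.116
  mode - wants cross < 0 → take C=(3.0279,-3.9229) (cross=-34.116)
ex = (C−B)/|BC| = (0.8732,-0.4873); ey = (0.4873,0.8732)
P = B + 3.20·ex + -3.01·ey = (-0.0108,-5.6741)

-0.01 -5.67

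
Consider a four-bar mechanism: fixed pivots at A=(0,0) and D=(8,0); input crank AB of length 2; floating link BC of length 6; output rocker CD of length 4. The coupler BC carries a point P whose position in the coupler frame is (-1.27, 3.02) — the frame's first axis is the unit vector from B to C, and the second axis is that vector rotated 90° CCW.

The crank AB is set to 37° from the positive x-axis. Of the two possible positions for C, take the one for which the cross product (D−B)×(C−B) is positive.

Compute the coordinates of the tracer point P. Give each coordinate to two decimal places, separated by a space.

-0.88 3.35

A=(0,0), D=(8.00,0)
B = A + 2.00·(cos37°, sin37°) = (1.5973, 1.2036)
|BD| = 6.5149
circle(B,6.00) ∩ circle(D,4.00): a=4.7924, h=3.6101
  candidates: C₊=(6.9741,3.8662) cross=23.520; C₋=(5.6402,-3.2297) cross=-23.520
  mode + wants cross > 0 → take C=(6.9741,3.8662) (cross=23.520)
ex = (C−B)/|BC| = (0.8961,0.4438); ey = (-0.4438,0.8961)
P = B + -1.27·ex + 3.02·ey = (-0.8810,3.3464)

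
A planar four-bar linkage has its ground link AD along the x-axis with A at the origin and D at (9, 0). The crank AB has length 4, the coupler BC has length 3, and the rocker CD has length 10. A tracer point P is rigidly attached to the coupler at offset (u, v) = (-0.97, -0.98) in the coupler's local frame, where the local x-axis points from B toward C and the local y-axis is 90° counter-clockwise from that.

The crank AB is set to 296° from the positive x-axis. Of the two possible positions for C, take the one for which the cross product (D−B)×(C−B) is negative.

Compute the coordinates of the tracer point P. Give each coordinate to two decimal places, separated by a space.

0.87 -2.54

A=(0,0), D=(9.00,0)
B = A + 4.00·(cos296°, sin296°) = (1.7535, -3.5952)
|BD| = 8.0893
circle(B,3.00) ∩ circle(D,10.00): a=-1.5800, h=2.5502
  candidates: C₊=(-0.7953,-2.0129) cross=20.629; C₋=(1.4715,-6.5819) cross=-20.629
  mode - wants cross < 0 → take C=(1.4715,-6.5819) (cross=-20.629)
ex = (C−B)/|BC| = (-0.0940,-0.9956); ey = (0.9956,-0.0940)
P = B + -0.97·ex + -0.98·ey = (0.8690,-2.5373)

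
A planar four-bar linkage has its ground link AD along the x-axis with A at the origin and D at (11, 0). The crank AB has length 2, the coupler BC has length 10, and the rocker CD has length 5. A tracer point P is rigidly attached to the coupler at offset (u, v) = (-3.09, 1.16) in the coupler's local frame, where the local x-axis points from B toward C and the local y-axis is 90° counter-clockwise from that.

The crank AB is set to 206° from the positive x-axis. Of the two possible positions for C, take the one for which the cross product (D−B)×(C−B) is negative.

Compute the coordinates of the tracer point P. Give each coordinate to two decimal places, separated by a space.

A=(0,0), D=(11.00,0)
B = A + 2.00·(cos206°, sin206°) = (-1.7976, -0.8767)
|BD| = 12.8276
circle(B,10.00) ∩ circle(D,5.00): a=9.3372, h=3.5801
  candidates: C₊=(7.2731,3.3332) cross=45.924; C₋=(7.7625,-3.8103) cross=-45.924
  mode - wants cross < 0 → take C=(7.7625,-3.8103) (cross=-45.924)
ex = (C−B)/|BC| = (0.9560,-0.2934); ey = (0.2934,0.9560)
P = B + -3.09·ex + 1.16·ey = (-4.4113,1.1387)

-4.41 1.14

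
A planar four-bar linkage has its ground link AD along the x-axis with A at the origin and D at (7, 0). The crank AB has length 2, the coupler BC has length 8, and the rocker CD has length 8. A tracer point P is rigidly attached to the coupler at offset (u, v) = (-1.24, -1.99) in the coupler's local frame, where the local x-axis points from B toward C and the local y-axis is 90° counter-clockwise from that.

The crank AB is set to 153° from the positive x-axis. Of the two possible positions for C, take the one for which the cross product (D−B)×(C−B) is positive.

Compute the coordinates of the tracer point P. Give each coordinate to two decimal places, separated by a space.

-1.03 -1.31

A=(0,0), D=(7.00,0)
B = A + 2.00·(cos153°, sin153°) = (-1.7820, 0.9080)
|BD| = 8.8288
circle(B,8.00) ∩ circle(D,8.00): a=4.4144, h=6.6718
  candidates: C₊=(3.2951,7.0904) cross=58.904; C₋=(1.9228,-6.1824) cross=-58.904
  mode + wants cross > 0 → take C=(3.2951,7.0904) (cross=58.904)
ex = (C−B)/|BC| = (0.6346,0.7728); ey = (-0.7728,0.6346)
P = B + -1.24·ex + -1.99·ey = (-1.0311,-1.3132)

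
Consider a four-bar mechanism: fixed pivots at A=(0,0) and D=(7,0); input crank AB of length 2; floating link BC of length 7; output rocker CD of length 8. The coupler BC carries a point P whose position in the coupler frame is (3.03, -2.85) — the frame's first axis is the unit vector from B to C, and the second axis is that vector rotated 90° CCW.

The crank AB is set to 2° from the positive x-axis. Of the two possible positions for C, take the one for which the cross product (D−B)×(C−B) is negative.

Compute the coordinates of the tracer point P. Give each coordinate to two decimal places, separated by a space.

-0.44 -3.30

A=(0,0), D=(7.00,0)
B = A + 2.00·(cos2°, sin2°) = (1.9988, 0.0698)
|BD| = 5.0017
circle(B,7.00) ∩ circle(D,8.00): a=1.0014, h=6.9280
  candidates: C₊=(3.0967,6.9832) cross=34.652; C₋=(2.9034,-6.8715) cross=-34.652
  mode - wants cross < 0 → take C=(2.9034,-6.8715) (cross=-34.652)
ex = (C−B)/|BC| = (0.1292,-0.9916); ey = (0.9916,0.1292)
P = B + 3.03·ex + -2.85·ey = (-0.4358,-3.3031)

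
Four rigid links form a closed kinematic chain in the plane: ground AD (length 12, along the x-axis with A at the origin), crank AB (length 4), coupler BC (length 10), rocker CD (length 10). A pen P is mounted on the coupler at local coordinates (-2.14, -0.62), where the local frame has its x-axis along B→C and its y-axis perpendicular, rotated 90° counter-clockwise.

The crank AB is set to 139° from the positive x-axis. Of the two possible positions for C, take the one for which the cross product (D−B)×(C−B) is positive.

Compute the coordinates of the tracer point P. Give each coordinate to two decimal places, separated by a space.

A=(0,0), D=(12.00,0)
B = A + 4.00·(cos139°, sin139°) = (-3.0188, 2.6242)
|BD| = 15.2464
circle(B,10.00) ∩ circle(D,10.00): a=7.6232, h=6.4720
  candidates: C₊=(5.6046,7.6875) cross=98.675; C₋=(3.3766,-5.0633) cross=-98.675
  mode + wants cross > 0 → take C=(5.6046,7.6875) (cross=98.675)
ex = (C−B)/|BC| = (0.8623,0.5063); ey = (-0.5063,0.8623)
P = B + -2.14·ex + -0.62·ey = (-4.5503,1.0060)

-4.55 1.01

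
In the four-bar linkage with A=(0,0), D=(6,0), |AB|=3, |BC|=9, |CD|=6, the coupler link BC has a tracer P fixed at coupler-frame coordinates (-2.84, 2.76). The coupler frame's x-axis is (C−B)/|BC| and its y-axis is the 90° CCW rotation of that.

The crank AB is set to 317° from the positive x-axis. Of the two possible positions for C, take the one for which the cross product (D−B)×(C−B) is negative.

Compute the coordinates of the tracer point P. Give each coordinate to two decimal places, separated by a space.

A=(0,0), D=(6.00,0)
B = A + 3.00·(cos317°, sin317°) = (2.1941, -2.0460)
|BD| = 4.3210
circle(B,9.00) ∩ circle(D,6.00): a=7.3676, h=5.1690
  candidates: C₊=(6.2359,5.9954) cross=22.335; C₋=(11.1309,-3.1103) cross=-22.335
  mode - wants cross < 0 → take C=(11.1309,-3.1103) (cross=-22.335)
ex = (C−B)/|BC| = (0.9930,-0.1183); ey = (0.1183,0.9930)
P = B + -2.84·ex + 2.76·ey = (-0.2996,1.0305)

-0.30 1.03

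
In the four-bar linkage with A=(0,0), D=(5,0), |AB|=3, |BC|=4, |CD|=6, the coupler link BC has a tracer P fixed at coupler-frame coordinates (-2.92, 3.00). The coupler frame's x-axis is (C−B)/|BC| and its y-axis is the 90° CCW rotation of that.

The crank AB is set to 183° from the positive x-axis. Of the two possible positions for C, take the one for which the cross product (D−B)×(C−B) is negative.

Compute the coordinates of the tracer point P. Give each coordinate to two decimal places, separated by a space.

A=(0,0), D=(5.00,0)
B = A + 3.00·(cos183°, sin183°) = (-2.9959, -0.1570)
|BD| = 7.9974
circle(B,4.00) ∩ circle(D,6.00): a=2.7483, h=2.9063
  candidates: C₊=(-0.3052,2.8027) cross=23.243; C₋=(-0.1910,-3.0088) cross=-23.243
  mode - wants cross < 0 → take C=(-0.1910,-3.0088) (cross=-23.243)
ex = (C−B)/|BC| = (0.7012,-0.7130); ey = (0.7130,0.7012)
P = B + -2.92·ex + 3.00·ey = (-2.9046,4.0285)

-2.90 4.03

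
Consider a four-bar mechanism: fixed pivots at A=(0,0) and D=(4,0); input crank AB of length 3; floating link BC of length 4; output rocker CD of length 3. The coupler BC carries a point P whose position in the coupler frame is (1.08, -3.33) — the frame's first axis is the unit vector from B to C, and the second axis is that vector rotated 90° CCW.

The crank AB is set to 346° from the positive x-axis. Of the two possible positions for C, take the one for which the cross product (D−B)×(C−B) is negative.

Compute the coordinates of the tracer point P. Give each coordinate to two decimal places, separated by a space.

3.99 -4.06

A=(0,0), D=(4.00,0)
B = A + 3.00·(cos346°, sin346°) = (2.9109, -0.7258)
|BD| = 1.3088
circle(B,4.00) ∩ circle(D,3.00): a=3.3286, h=2.2181
  candidates: C₊=(4.4508,2.9659) cross=2.903; C₋=(6.9109,-0.7258) cross=-2.903
  mode - wants cross < 0 → take C=(6.9109,-0.7258) (cross=-2.903)
ex = (C−B)/|BC| = (1.0000,0.0000); ey = (-0.0000,1.0000)
P = B + 1.08·ex + -3.33·ey = (3.9909,-4.0558)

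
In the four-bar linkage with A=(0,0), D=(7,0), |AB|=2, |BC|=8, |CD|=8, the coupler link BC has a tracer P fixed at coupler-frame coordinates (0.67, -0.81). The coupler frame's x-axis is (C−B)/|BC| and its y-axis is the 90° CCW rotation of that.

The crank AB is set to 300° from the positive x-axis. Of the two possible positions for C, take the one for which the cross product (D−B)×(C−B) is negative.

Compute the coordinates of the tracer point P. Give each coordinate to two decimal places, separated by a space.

0.79 -2.76

A=(0,0), D=(7.00,0)
B = A + 2.00·(cos300°, sin300°) = (1.0000, -1.7321)
|BD| = 6.2450
circle(B,8.00) ∩ circle(D,8.00): a=3.1225, h=7.3655
  candidates: C₊=(1.9572,6.2105) cross=45.997; C₋=(6.0428,-7.9425) cross=-45.997
  mode - wants cross < 0 → take C=(6.0428,-7.9425) (cross=-45.997)
ex = (C−B)/|BC| = (0.6304,-0.7763); ey = (0.7763,0.6304)
P = B + 0.67·ex + -0.81·ey = (0.7935,-2.7628)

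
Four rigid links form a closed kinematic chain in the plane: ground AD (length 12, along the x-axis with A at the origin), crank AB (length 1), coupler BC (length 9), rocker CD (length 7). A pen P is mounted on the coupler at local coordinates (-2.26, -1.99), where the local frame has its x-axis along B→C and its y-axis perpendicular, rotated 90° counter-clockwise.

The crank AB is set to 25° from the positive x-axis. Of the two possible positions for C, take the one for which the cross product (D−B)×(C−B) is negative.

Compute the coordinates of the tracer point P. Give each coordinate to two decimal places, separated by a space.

A=(0,0), D=(12.00,0)
B = A + 1.00·(cos25°, sin25°) = (0.9063, 0.4226)
|BD| = 11.1017
circle(B,9.00) ∩ circle(D,7.00): a=6.9921, h=5.6666
  candidates: C₊=(8.1090,5.8190) cross=62.909; C₋=(7.6776,-5.5061) cross=-62.909
  mode - wants cross < 0 → take C=(7.6776,-5.5061) (cross=-62.909)
ex = (C−B)/|BC| = (0.7524,-0.6587); ey = (0.6587,0.7524)
P = B + -2.26·ex + -1.99·ey = (-2.1049,0.4142)

-2.10 0.41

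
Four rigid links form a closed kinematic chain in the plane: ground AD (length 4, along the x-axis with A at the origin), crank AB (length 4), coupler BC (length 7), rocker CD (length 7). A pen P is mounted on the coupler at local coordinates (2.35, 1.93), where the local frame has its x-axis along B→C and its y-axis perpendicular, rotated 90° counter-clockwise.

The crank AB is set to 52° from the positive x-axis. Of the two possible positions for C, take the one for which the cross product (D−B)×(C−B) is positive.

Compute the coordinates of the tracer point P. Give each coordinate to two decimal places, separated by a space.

4.38 5.51

A=(0,0), D=(4.00,0)
B = A + 4.00·(cos52°, sin52°) = (2.4626, 3.1520)
|BD| = 3.5070
circle(B,7.00) ∩ circle(D,7.00): a=1.7535, h=6.7768
  candidates: C₊=(9.3223,4.5468) cross=23.766; C₋=(-2.8596,-1.3947) cross=-23.766
  mode + wants cross > 0 → take C=(9.3223,4.5468) (cross=23.766)
ex = (C−B)/|BC| = (0.9799,0.1992); ey = (-0.1992,0.9799)
P = B + 2.35·ex + 1.93·ey = (4.3810,5.5116)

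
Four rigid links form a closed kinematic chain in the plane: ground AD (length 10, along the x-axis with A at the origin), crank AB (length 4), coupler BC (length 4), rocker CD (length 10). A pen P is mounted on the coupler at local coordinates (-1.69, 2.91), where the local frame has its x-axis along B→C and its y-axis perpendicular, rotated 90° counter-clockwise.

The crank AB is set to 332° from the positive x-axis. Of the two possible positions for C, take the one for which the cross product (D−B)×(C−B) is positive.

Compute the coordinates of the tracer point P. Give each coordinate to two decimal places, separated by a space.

3.66 -5.24

A=(0,0), D=(10.00,0)
B = A + 4.00·(cos332°, sin332°) = (3.5318, -1.8779)
|BD| = 6.7353
circle(B,4.00) ∩ circle(D,10.00): a=-2.8682, h=2.7881
  candidates: C₊=(-0.0000,-0.0000) cross=18.779; C₋=(1.5547,-5.3551) cross=-18.779
  mode + wants cross > 0 → take C=(-0.0000,-0.0000) (cross=18.779)
ex = (C−B)/|BC| = (-0.8829,0.4695); ey = (-0.4695,-0.8829)
P = B + -1.69·ex + 2.91·ey = (3.6578,-5.2407)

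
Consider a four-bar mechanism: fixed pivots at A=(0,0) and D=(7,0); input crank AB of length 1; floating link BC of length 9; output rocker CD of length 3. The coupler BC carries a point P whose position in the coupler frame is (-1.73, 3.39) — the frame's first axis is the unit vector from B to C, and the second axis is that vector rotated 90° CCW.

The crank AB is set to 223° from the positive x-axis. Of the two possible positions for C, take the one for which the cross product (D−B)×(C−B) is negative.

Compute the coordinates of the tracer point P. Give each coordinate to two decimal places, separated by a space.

-1.60 3.02

A=(0,0), D=(7.00,0)
B = A + 1.00·(cos223°, sin223°) = (-0.7314, -0.6820)
|BD| = 7.7614
circle(B,9.00) ∩ circle(D,3.00): a=8.5190, h=2.9027
  candidates: C₊=(7.4997,2.9581) cross=22.529; C₋=(8.0098,-2.8249) cross=-22.529
  mode - wants cross < 0 → take C=(8.0098,-2.8249) (cross=-22.529)
ex = (C−B)/|BC| = (0.9712,-0.2381); ey = (0.2381,0.9712)
P = B + -1.73·ex + 3.39·ey = (-1.6044,3.0224)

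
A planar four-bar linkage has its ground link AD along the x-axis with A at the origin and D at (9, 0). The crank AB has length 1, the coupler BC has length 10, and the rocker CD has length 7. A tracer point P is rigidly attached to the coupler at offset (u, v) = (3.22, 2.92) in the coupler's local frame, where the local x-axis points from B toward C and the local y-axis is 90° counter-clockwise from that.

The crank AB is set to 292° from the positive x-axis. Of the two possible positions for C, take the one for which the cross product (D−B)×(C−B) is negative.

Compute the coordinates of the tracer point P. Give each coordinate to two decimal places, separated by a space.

4.70 -0.55

A=(0,0), D=(9.00,0)
B = A + 1.00·(cos292°, sin292°) = (0.3746, -0.9272)
|BD| = 8.6751
circle(B,10.00) ∩ circle(D,7.00): a=7.2770, h=6.8590
  candidates: C₊=(6.8768,6.6702) cross=59.502; C₋=(8.3430,-6.9691) cross=-59.502
  mode - wants cross < 0 → take C=(8.3430,-6.9691) (cross=-59.502)
ex = (C−B)/|BC| = (0.7968,-0.6042); ey = (0.6042,0.7968)
P = B + 3.22·ex + 2.92·ey = (4.7047,-0.5459)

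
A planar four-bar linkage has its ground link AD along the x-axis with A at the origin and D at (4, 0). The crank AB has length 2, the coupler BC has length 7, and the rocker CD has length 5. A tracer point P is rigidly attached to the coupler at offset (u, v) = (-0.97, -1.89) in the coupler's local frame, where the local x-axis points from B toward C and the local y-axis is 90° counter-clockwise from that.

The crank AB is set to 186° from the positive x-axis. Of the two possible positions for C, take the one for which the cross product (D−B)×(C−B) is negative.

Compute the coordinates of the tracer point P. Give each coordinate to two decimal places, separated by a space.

A=(0,0), D=(4.00,0)
B = A + 2.00·(cos186°, sin186°) = (-1.9890, -0.2091)
|BD| = 5.9927
circle(B,7.00) ∩ circle(D,5.00): a=4.9988, h=4.9002
  candidates: C₊=(2.8358,4.8626) cross=29.366; C₋=(3.1776,-4.9319) cross=-29.366
  mode - wants cross < 0 → take C=(3.1776,-4.9319) (cross=-29.366)
ex = (C−B)/|BC| = (0.7381,-0.6747); ey = (0.6747,0.7381)
P = B + -0.97·ex + -1.89·ey = (-3.9802,-0.9496)

-3.98 -0.95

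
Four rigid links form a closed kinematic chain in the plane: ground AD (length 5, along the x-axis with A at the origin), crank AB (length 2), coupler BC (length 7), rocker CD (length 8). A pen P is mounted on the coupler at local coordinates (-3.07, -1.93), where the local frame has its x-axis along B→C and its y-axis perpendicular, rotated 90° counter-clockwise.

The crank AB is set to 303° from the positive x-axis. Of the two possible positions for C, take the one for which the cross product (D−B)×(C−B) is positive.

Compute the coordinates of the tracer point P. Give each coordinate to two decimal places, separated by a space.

A=(0,0), D=(5.00,0)
B = A + 2.00·(cos303°, sin303°) = (1.0893, -1.6773)
|BD| = 4.2553
circle(B,7.00) ∩ circle(D,8.00): a=0.3651, h=6.9905
  candidates: C₊=(-1.3307,4.8910) cross=29.746; C₋=(4.1803,-7.9579) cross=-29.746
  mode + wants cross > 0 → take C=(-1.3307,4.8910) (cross=29.746)
ex = (C−B)/|BC| = (-0.3457,0.9383); ey = (-0.9383,-0.3457)
P = B + -3.07·ex + -1.93·ey = (3.9616,-3.8908)

3.96 -3.89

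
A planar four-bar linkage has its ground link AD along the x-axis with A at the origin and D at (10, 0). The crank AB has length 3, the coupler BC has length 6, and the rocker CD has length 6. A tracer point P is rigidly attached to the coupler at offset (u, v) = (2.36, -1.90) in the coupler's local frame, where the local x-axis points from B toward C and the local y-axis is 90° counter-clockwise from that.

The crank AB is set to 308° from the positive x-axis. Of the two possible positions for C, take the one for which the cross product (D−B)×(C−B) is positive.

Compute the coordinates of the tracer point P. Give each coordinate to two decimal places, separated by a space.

A=(0,0), D=(10.00,0)
B = A + 3.00·(cos308°, sin308°) = (1.8470, -2.3640)
|BD| = 8.4888
circle(B,6.00) ∩ circle(D,6.00): a=4.2444, h=4.2409
  candidates: C₊=(4.7425,2.8911) cross=36.000; C₋=(7.1045,-5.2551) cross=-36.000
  mode + wants cross > 0 → take C=(4.7425,2.8911) (cross=36.000)
ex = (C−B)/|BC| = (0.4826,0.8759); ey = (-0.8759,0.4826)
P = B + 2.36·ex + -1.90·ey = (4.6500,-1.2139)

4.65 -1.21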